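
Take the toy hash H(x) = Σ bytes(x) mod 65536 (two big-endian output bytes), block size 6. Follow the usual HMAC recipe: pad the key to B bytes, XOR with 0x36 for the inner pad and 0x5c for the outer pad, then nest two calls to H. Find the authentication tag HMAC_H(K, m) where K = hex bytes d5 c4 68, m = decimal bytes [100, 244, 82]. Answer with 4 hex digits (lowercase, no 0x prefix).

Key hex bytes d5 c4 68 is 3 bytes ≤ B = 6; zero-pad to 6 bytes: K' = d5 c4 68 00 00 00.
K' ⊕ ipad = e3 f2 5e 36 36 36.  K' ⊕ opad = 89 98 34 5c 5c 5c.
Inner input = (K'⊕ipad) ∥ m = e3 f2 5e 36 36 36 ∥ 64 f4 52.
Inner hash: sum = 227+242+94+54+54+54+100+244+82 = 1151 → 04 7f.
Outer input = (K'⊕opad) ∥ inner = 89 98 34 5c 5c 5c ∥ 04 7f.
Outer hash (tag): sum = 137+152+52+92+92+92+4+127 = 748 → 02 ec.

02ec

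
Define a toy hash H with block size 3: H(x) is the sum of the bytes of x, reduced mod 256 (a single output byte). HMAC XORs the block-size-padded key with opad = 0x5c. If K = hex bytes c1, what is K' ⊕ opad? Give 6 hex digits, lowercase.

9d5c5c

Key hex bytes c1 is 1 byte ≤ B = 3; zero-pad to 3 bytes: K' = c1 00 00.
XOR each byte with 0x5c: c1⊕5c=9d, 00⊕5c=5c, 00⊕5c=5c.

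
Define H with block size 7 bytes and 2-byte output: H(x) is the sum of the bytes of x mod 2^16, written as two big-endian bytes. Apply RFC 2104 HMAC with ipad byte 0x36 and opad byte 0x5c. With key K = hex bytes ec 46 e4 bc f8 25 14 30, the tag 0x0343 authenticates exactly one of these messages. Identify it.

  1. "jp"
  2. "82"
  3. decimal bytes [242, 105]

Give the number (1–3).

2

Key hex bytes ec 46 e4 bc f8 25 14 30 is 8 bytes > B = 7, so hash it first: H(key) = 04 33, then zero-pad to 7 bytes: K' = 04 33 00 00 00 00 00.
K' ⊕ ipad = 32 05 36 36 36 36 36; K' ⊕ opad = 58 6f 5c 5c 5c 5c 5c.
m1: inner = H(32 05 36 36 36 36 36 6a 70) = 02 1f; tag = H(58 6f 5c 5c 5c 5c 5c 02 1f) = 02b4
m2: inner = H(32 05 36 36 36 36 36 38 32) = 01 af; tag = H(58 6f 5c 5c 5c 5c 5c 01 af) = 0343 ← matches
m3: inner = H(32 05 36 36 36 36 36 f2 69) = 02 a0; tag = H(58 6f 5c 5c 5c 5c 5c 02 a0) = 0335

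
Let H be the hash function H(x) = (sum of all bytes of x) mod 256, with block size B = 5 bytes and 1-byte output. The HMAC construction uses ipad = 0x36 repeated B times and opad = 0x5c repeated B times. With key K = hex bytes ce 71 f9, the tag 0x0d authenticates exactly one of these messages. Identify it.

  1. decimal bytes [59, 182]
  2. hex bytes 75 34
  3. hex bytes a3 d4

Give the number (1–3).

Key hex bytes ce 71 f9 is 3 bytes ≤ B = 5; zero-pad to 5 bytes: K' = ce 71 f9 00 00.
K' ⊕ ipad = f8 47 cf 36 36; K' ⊕ opad = 92 2d a5 5c 5c.
m1: inner = H(f8 47 cf 36 36 3b b6) = 6b; tag = H(92 2d a5 5c 5c 6b) = 87
m2: inner = H(f8 47 cf 36 36 75 34) = 23; tag = H(92 2d a5 5c 5c 23) = 3f
m3: inner = H(f8 47 cf 36 36 a3 d4) = f1; tag = H(92 2d a5 5c 5c f1) = 0d ← matches

3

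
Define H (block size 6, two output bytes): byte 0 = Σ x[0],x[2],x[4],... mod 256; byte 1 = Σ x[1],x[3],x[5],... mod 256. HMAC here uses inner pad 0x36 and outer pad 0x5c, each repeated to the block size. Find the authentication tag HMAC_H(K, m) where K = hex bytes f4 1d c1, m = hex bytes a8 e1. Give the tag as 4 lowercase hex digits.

Key hex bytes f4 1d c1 is 3 bytes ≤ B = 6; zero-pad to 6 bytes: K' = f4 1d c1 00 00 00.
K' ⊕ ipad = c2 2b f7 36 36 36.  K' ⊕ opad = a8 41 9d 5c 5c 5c.
Inner input = (K'⊕ipad) ∥ m = c2 2b f7 36 36 36 ∥ a8 e1.
Inner hash: even-index sum = 663 mod 256 = 151; odd-index sum = 376 mod 256 = 120 → 97 78.
Outer input = (K'⊕opad) ∥ inner = a8 41 9d 5c 5c 5c ∥ 97 78.
Outer hash (tag): even-index sum = 568 mod 256 = 56; odd-index sum = 369 mod 256 = 113 → 38 71.

3871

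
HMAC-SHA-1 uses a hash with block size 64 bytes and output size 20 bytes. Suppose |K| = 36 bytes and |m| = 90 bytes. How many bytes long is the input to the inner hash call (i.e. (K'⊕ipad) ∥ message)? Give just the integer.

Key is 36 ≤ 64 bytes, zero-padded: |K'| = 64.
Inner input = (K'⊕ipad) ∥ m → 64 + 90 = 154 bytes.

154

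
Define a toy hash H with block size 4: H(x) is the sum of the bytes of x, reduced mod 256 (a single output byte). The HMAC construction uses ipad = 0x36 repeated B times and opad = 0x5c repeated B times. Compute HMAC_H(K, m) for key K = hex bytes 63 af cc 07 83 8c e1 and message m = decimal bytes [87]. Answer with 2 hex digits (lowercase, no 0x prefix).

79

Key hex bytes 63 af cc 07 83 8c e1 is 7 bytes > B = 4, so hash it first: H(key) = d5, then zero-pad to 4 bytes: K' = d5 00 00 00.
K' ⊕ ipad = e3 36 36 36.  K' ⊕ opad = 89 5c 5c 5c.
Inner input = (K'⊕ipad) ∥ m = e3 36 36 36 ∥ 57.
Inner hash: sum = 227+54+54+54+87 = 476; mod 256 = 220 → dc.
Outer input = (K'⊕opad) ∥ inner = 89 5c 5c 5c ∥ dc.
Outer hash (tag): sum = 137+92+92+92+220 = 633; mod 256 = 121 → 79.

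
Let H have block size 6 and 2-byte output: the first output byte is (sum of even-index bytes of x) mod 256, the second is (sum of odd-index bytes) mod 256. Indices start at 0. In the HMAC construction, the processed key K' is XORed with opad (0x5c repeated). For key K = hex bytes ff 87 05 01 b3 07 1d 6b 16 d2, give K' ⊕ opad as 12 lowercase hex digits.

b6905c5c5c5c

Key hex bytes ff 87 05 01 b3 07 1d 6b 16 d2 is 10 bytes > B = 6, so hash it first: H(key) = ea cc, then zero-pad to 6 bytes: K' = ea cc 00 00 00 00.
XOR each byte with 0x5c: ea⊕5c=b6, cc⊕5c=90, 00⊕5c=5c, 00⊕5c=5c, 00⊕5c=5c, 00⊕5c=5c.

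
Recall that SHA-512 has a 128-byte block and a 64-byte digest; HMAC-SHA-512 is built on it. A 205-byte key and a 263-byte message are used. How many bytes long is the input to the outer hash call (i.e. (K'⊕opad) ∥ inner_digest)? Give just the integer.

Key is 205 > 128 bytes, so it is hashed to 64 bytes then zero-padded to 128: |K'| = 128.
Outer input = (K'⊕opad) ∥ H(inner) → 128 + 64 = 192 bytes.

192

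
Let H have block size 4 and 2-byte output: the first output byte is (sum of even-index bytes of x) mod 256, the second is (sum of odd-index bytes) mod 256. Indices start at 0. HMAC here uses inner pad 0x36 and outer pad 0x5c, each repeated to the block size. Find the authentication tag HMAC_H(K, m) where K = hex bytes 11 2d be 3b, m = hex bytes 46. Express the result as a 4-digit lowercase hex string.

Key hex bytes 11 2d be 3b is exactly B = 4 bytes: K' = 11 2d be 3b.
K' ⊕ ipad = 27 1b 88 0d.  K' ⊕ opad = 4d 71 e2 67.
Inner input = (K'⊕ipad) ∥ m = 27 1b 88 0d ∥ 46.
Inner hash: even-index sum = 245 mod 256 = 245; odd-index sum = 40 mod 256 = 40 → f5 28.
Outer input = (K'⊕opad) ∥ inner = 4d 71 e2 67 ∥ f5 28.
Outer hash (tag): even-index sum = 548 mod 256 = 36; odd-index sum = 256 mod 256 = 0 → 24 00.

2400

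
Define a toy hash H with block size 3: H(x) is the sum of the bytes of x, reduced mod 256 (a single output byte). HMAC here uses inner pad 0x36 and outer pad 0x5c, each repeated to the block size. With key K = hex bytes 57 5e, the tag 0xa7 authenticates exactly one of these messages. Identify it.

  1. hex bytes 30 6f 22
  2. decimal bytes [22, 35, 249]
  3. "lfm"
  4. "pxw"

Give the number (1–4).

3

Key hex bytes 57 5e is 2 bytes ≤ B = 3; zero-pad to 3 bytes: K' = 57 5e 00.
K' ⊕ ipad = 61 68 36; K' ⊕ opad = 0b 02 5c.
m1: inner = H(61 68 36 30 6f 22) = c0; tag = H(0b 02 5c c0) = 29
m2: inner = H(61 68 36 16 23 f9) = 31; tag = H(0b 02 5c 31) = 9a
m3: inner = H(61 68 36 6c 66 6d) = 3e; tag = H(0b 02 5c 3e) = a7 ← matches
m4: inner = H(61 68 36 70 78 77) = 5e; tag = H(0b 02 5c 5e) = c7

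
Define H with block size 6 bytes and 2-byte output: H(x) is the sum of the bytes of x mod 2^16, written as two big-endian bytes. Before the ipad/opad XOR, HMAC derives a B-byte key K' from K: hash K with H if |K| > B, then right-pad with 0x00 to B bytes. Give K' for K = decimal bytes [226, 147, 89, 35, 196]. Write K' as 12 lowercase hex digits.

Key decimal bytes [226, 147, 89, 35, 196] = e2 93 59 23 c4 is 5 bytes ≤ B = 6; zero-pad to 6 bytes: K' = e2 93 59 23 c4 00.

e2935923c400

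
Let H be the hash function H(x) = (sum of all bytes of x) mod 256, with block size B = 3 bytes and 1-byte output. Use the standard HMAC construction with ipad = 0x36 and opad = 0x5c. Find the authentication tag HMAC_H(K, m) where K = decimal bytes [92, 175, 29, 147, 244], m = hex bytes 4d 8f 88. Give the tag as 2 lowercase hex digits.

14

Key decimal bytes [92, 175, 29, 147, 244] = 5c af 1d 93 f4 is 5 bytes > B = 3, so hash it first: H(key) = af, then zero-pad to 3 bytes: K' = af 00 00.
K' ⊕ ipad = 99 36 36.  K' ⊕ opad = f3 5c 5c.
Inner input = (K'⊕ipad) ∥ m = 99 36 36 ∥ 4d 8f 88.
Inner hash: sum = 153+54+54+77+143+136 = 617; mod 256 = 105 → 69.
Outer input = (K'⊕opad) ∥ inner = f3 5c 5c ∥ 69.
Outer hash (tag): sum = 243+92+92+105 = 532; mod 256 = 20 → 14.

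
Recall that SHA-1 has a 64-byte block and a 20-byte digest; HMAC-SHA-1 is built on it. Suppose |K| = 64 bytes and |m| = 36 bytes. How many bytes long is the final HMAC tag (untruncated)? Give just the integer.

20

The tag is one SHA-1 digest: 20 bytes.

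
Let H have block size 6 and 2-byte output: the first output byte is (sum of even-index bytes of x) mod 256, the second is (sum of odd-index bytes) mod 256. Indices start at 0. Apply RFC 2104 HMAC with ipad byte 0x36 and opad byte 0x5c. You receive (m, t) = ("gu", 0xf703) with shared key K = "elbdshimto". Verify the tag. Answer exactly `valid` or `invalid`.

Key "elbdshimto" = 65 6c 62 64 73 68 69 6d 74 6f is 10 bytes > B = 6, so hash it first: H(key) = 17 14, then zero-pad to 6 bytes: K' = 17 14 00 00 00 00.
K' ⊕ ipad = 21 22 36 36 36 36; K' ⊕ opad = 4b 48 5c 5c 5c 5c.
Inner hash: even-index sum = 244 mod 256 = 244; odd-index sum = 259 mod 256 = 3 → f4 03.
Outer hash (recomputed tag): even-index sum = 503 mod 256 = 247; odd-index sum = 259 mod 256 = 3 → f7 03.
Recomputed tag = f703; claimed = f703 → match.

valid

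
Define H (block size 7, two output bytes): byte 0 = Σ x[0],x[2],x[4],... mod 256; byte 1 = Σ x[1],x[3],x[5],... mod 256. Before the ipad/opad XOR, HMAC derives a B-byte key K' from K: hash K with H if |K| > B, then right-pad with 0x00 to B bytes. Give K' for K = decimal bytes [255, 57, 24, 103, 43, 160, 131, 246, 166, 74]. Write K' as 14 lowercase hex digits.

|K| = 10 > B = 7, so first hash the key.
H(K): even-index sum = 619 mod 256 = 107; odd-index sum = 640 mod 256 = 128 → 6b 80.
Zero-pad H(K) = 6b 80 to 7 bytes: K' = 6b 80 00 00 00 00 00.

6b800000000000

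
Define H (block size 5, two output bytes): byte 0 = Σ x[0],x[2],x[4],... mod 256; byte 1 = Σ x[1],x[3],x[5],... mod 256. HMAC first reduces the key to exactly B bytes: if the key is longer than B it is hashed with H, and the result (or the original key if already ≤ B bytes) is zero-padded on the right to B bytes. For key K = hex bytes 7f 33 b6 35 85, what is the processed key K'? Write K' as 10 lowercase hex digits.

7f33b63585

Key hex bytes 7f 33 b6 35 85 is exactly B = 5 bytes: K' = 7f 33 b6 35 85.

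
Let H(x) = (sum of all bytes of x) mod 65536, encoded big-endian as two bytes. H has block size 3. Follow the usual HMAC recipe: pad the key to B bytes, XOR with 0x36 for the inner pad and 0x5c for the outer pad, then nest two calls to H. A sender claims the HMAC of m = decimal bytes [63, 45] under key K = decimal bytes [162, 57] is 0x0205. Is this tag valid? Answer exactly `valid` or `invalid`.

Key decimal bytes [162, 57] = a2 39 is 2 bytes ≤ B = 3; zero-pad to 3 bytes: K' = a2 39 00.
K' ⊕ ipad = 94 0f 36; K' ⊕ opad = fe 65 5c.
Inner hash: sum = 148+15+54+63+45 = 325 → 01 45.
Outer hash (recomputed tag): sum = 254+101+92+1+69 = 517 → 02 05.
Recomputed tag = 0205; claimed = 0205 → match.

valid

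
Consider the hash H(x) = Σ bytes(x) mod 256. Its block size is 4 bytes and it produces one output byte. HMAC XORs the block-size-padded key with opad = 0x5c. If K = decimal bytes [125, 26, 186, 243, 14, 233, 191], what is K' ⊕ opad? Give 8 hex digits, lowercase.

Key decimal bytes [125, 26, 186, 243, 14, 233, 191] = 7d 1a ba f3 0e e9 bf is 7 bytes > B = 4, so hash it first: H(key) = fa, then zero-pad to 4 bytes: K' = fa 00 00 00.
XOR each byte with 0x5c: fa⊕5c=a6, 00⊕5c=5c, 00⊕5c=5c, 00⊕5c=5c.

a65c5c5c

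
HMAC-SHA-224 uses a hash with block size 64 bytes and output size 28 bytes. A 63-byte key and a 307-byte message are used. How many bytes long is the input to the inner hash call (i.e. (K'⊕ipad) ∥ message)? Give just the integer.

371

Key is 63 ≤ 64 bytes, zero-padded: |K'| = 64.
Inner input = (K'⊕ipad) ∥ m → 64 + 307 = 371 bytes.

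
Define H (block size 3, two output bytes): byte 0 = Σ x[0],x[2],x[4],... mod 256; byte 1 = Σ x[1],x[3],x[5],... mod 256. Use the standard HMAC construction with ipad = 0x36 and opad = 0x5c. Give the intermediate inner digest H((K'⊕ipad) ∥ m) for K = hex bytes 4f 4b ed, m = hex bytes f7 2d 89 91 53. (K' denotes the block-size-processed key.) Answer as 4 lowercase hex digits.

1250

Key hex bytes 4f 4b ed is exactly B = 3 bytes: K' = 4f 4b ed.
K' ⊕ ipad = 79 7d db.
Inner input = 79 7d db ∥ f7 2d 89 91 53.
Inner hash: even-index sum = 530 mod 256 = 18; odd-index sum = 592 mod 256 = 80 → 12 50.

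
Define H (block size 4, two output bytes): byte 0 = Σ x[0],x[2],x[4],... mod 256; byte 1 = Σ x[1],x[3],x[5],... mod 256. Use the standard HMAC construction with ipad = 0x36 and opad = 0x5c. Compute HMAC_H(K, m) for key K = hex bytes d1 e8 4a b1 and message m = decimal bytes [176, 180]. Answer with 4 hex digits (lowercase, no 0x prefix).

b6ba

Key hex bytes d1 e8 4a b1 is exactly B = 4 bytes: K' = d1 e8 4a b1.
K' ⊕ ipad = e7 de 7c 87.  K' ⊕ opad = 8d b4 16 ed.
Inner input = (K'⊕ipad) ∥ m = e7 de 7c 87 ∥ b0 b4.
Inner hash: even-index sum = 531 mod 256 = 19; odd-index sum = 537 mod 256 = 25 → 13 19.
Outer input = (K'⊕opad) ∥ inner = 8d b4 16 ed ∥ 13 19.
Outer hash (tag): even-index sum = 182 mod 256 = 182; odd-index sum = 442 mod 256 = 186 → b6 ba.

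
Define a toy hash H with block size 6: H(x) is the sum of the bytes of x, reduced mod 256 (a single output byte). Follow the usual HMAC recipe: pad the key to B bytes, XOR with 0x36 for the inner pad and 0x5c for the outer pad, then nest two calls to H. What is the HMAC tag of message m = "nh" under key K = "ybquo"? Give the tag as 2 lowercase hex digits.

Key "ybquo" = 79 62 71 75 6f is 5 bytes ≤ B = 6; zero-pad to 6 bytes: K' = 79 62 71 75 6f 00.
K' ⊕ ipad = 4f 54 47 43 59 36.  K' ⊕ opad = 25 3e 2d 29 33 5c.
Inner input = (K'⊕ipad) ∥ m = 4f 54 47 43 59 36 ∥ 6e 68.
Inner hash: sum = 79+84+71+67+89+54+110+104 = 658; mod 256 = 146 → 92.
Outer input = (K'⊕opad) ∥ inner = 25 3e 2d 29 33 5c ∥ 92.
Outer hash (tag): sum = 37+62+45+41+51+92+146 = 474; mod 256 = 218 → da.

da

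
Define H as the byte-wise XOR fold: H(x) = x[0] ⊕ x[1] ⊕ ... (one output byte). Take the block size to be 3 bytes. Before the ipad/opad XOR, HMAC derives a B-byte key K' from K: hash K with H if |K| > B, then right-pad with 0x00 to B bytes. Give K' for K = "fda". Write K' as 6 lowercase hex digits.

666461

Key "fda" = 66 64 61 is exactly B = 3 bytes: K' = 66 64 61.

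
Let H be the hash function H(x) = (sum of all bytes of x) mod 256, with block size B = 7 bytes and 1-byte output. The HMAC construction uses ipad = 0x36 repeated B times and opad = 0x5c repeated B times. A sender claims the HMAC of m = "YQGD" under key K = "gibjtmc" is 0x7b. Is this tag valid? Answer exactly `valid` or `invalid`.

Key "gibjtmc" = 67 69 62 6a 74 6d 63 is exactly B = 7 bytes: K' = 67 69 62 6a 74 6d 63.
K' ⊕ ipad = 51 5f 54 5c 42 5b 55; K' ⊕ opad = 3b 35 3e 36 28 31 3f.
Inner hash: sum = 81+95+84+92+66+91+85+89+81+71+68 = 903; mod 256 = 135 → 87.
Outer hash (recomputed tag): sum = 59+53+62+54+40+49+63+135 = 515; mod 256 = 3 → 03.
Recomputed tag = 03; claimed = 7b → mismatch.

invalid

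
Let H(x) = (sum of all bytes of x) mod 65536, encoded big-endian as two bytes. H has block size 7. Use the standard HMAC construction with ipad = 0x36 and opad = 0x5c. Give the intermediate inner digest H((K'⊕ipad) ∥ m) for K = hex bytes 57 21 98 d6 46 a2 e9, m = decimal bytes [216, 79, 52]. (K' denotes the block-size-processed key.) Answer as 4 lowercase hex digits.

0544

Key hex bytes 57 21 98 d6 46 a2 e9 is exactly B = 7 bytes: K' = 57 21 98 d6 46 a2 e9.
K' ⊕ ipad = 61 17 ae e0 70 94 df.
Inner input = 61 17 ae e0 70 94 df ∥ d8 4f 34.
Inner hash: sum = 97+23+174+224+112+148+223+216+79+52 = 1348 → 05 44.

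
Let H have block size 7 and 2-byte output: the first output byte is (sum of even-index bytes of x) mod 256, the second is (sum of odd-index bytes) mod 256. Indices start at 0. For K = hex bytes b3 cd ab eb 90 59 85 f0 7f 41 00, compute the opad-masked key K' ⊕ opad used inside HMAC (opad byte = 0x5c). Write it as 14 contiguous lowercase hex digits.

ae1e5c5c5c5c5c

Key hex bytes b3 cd ab eb 90 59 85 f0 7f 41 00 is 11 bytes > B = 7, so hash it first: H(key) = f2 42, then zero-pad to 7 bytes: K' = f2 42 00 00 00 00 00.
XOR each byte with 0x5c: f2⊕5c=ae, 42⊕5c=1e, 00⊕5c=5c, 00⊕5c=5c, 00⊕5c=5c, 00⊕5c=5c, 00⊕5c=5c.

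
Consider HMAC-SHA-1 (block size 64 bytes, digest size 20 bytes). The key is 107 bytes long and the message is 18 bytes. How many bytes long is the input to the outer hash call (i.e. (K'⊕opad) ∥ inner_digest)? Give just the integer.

84

Key is 107 > 64 bytes, so it is hashed to 20 bytes then zero-padded to 64: |K'| = 64.
Outer input = (K'⊕opad) ∥ H(inner) → 64 + 20 = 84 bytes.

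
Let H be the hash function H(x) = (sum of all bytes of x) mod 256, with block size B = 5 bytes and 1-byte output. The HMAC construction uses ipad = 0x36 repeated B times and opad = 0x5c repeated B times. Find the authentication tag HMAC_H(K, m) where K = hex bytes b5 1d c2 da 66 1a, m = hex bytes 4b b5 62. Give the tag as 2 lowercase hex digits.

34

Key hex bytes b5 1d c2 da 66 1a is 6 bytes > B = 5, so hash it first: H(key) = ee, then zero-pad to 5 bytes: K' = ee 00 00 00 00.
K' ⊕ ipad = d8 36 36 36 36.  K' ⊕ opad = b2 5c 5c 5c 5c.
Inner input = (K'⊕ipad) ∥ m = d8 36 36 36 36 ∥ 4b b5 62.
Inner hash: sum = 216+54+54+54+54+75+181+98 = 786; mod 256 = 18 → 12.
Outer input = (K'⊕opad) ∥ inner = b2 5c 5c 5c 5c ∥ 12.
Outer hash (tag): sum = 178+92+92+92+92+18 = 564; mod 256 = 52 → 34.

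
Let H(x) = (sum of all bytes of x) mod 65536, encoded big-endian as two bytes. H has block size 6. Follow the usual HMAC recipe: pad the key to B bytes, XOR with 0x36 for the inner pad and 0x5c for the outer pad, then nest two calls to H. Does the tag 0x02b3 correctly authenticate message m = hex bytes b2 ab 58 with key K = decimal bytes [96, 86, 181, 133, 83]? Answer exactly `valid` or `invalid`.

valid

Key decimal bytes [96, 86, 181, 133, 83] = 60 56 b5 85 53 is 5 bytes ≤ B = 6; zero-pad to 6 bytes: K' = 60 56 b5 85 53 00.
K' ⊕ ipad = 56 60 83 b3 65 36; K' ⊕ opad = 3c 0a e9 d9 0f 5c.
Inner hash: sum = 86+96+131+179+101+54+178+171+88 = 1084 → 04 3c.
Outer hash (recomputed tag): sum = 60+10+233+217+15+92+4+60 = 691 → 02 b3.
Recomputed tag = 02b3; claimed = 02b3 → match.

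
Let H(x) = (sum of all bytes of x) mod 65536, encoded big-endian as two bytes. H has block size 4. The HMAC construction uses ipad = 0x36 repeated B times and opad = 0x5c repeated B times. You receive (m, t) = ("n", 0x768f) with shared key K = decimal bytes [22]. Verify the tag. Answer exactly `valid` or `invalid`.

invalid

Key decimal bytes [22] = 16 is 1 byte ≤ B = 4; zero-pad to 4 bytes: K' = 16 00 00 00.
K' ⊕ ipad = 20 36 36 36; K' ⊕ opad = 4a 5c 5c 5c.
Inner hash: sum = 32+54+54+54+110 = 304 → 01 30.
Outer hash (recomputed tag): sum = 74+92+92+92+1+48 = 399 → 01 8f.
Recomputed tag = 018f; claimed = 768f → mismatch.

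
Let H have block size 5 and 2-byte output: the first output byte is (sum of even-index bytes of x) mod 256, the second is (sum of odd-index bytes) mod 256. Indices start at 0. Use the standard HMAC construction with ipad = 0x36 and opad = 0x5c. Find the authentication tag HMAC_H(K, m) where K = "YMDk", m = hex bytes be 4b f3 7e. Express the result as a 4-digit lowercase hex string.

0228

Key "YMDk" = 59 4d 44 6b is 4 bytes ≤ B = 5; zero-pad to 5 bytes: K' = 59 4d 44 6b 00.
K' ⊕ ipad = 6f 7b 72 5d 36.  K' ⊕ opad = 05 11 18 37 5c.
Inner input = (K'⊕ipad) ∥ m = 6f 7b 72 5d 36 ∥ be 4b f3 7e.
Inner hash: even-index sum = 480 mod 256 = 224; odd-index sum = 649 mod 256 = 137 → e0 89.
Outer input = (K'⊕opad) ∥ inner = 05 11 18 37 5c ∥ e0 89.
Outer hash (tag): even-index sum = 258 mod 256 = 2; odd-index sum = 296 mod 256 = 40 → 02 28.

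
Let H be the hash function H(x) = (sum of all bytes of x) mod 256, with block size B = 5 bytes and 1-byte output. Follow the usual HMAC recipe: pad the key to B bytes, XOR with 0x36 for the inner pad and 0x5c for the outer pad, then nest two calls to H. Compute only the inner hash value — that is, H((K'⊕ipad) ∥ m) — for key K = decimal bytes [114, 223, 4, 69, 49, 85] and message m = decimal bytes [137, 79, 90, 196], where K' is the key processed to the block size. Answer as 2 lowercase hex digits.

Key decimal bytes [114, 223, 4, 69, 49, 85] = 72 df 04 45 31 55 is 6 bytes > B = 5, so hash it first: H(key) = 20, then zero-pad to 5 bytes: K' = 20 00 00 00 00.
K' ⊕ ipad = 16 36 36 36 36.
Inner input = 16 36 36 36 36 ∥ 89 4f 5a c4.
Inner hash: sum = 22+54+54+54+54+137+79+90+196 = 740; mod 256 = 228 → e4.

e4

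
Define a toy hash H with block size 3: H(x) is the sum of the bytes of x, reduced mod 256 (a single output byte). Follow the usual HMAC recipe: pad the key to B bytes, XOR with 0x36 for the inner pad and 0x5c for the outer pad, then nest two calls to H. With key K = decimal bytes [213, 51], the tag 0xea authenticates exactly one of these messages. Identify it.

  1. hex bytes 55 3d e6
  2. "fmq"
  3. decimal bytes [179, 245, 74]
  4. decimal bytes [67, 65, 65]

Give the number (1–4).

Key decimal bytes [213, 51] = d5 33 is 2 bytes ≤ B = 3; zero-pad to 3 bytes: K' = d5 33 00.
K' ⊕ ipad = e3 05 36; K' ⊕ opad = 89 6f 5c.
m1: inner = H(e3 05 36 55 3d e6) = 96; tag = H(89 6f 5c 96) = ea ← matches
m2: inner = H(e3 05 36 66 6d 71) = 62; tag = H(89 6f 5c 62) = b6
m3: inner = H(e3 05 36 b3 f5 4a) = 10; tag = H(89 6f 5c 10) = 64
m4: inner = H(e3 05 36 43 41 41) = e3; tag = H(89 6f 5c e3) = 37

1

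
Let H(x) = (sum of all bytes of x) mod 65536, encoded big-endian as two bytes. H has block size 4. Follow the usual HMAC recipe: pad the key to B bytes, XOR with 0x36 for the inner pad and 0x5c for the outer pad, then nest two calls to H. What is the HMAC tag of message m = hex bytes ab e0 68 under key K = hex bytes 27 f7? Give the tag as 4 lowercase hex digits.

Key hex bytes 27 f7 is 2 bytes ≤ B = 4; zero-pad to 4 bytes: K' = 27 f7 00 00.
K' ⊕ ipad = 11 c1 36 36.  K' ⊕ opad = 7b ab 5c 5c.
Inner input = (K'⊕ipad) ∥ m = 11 c1 36 36 ∥ ab e0 68.
Inner hash: sum = 17+193+54+54+171+224+104 = 817 → 03 31.
Outer input = (K'⊕opad) ∥ inner = 7b ab 5c 5c ∥ 03 31.
Outer hash (tag): sum = 123+171+92+92+3+49 = 530 → 02 12.

0212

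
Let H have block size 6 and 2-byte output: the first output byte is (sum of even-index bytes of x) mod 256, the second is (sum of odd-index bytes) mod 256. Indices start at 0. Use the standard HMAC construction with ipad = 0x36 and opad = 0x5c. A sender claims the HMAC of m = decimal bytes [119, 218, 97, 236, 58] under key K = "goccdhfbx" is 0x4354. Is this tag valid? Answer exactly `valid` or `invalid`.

Key "goccdhfbx" = 67 6f 63 63 64 68 66 62 78 is 9 bytes > B = 6, so hash it first: H(key) = 0c 9c, then zero-pad to 6 bytes: K' = 0c 9c 00 00 00 00.
K' ⊕ ipad = 3a aa 36 36 36 36; K' ⊕ opad = 50 c0 5c 5c 5c 5c.
Inner hash: even-index sum = 440 mod 256 = 184; odd-index sum = 732 mod 256 = 220 → b8 dc.
Outer hash (recomputed tag): even-index sum = 448 mod 256 = 192; odd-index sum = 596 mod 256 = 84 → c0 54.
Recomputed tag = c054; claimed = 4354 → mismatch.

invalid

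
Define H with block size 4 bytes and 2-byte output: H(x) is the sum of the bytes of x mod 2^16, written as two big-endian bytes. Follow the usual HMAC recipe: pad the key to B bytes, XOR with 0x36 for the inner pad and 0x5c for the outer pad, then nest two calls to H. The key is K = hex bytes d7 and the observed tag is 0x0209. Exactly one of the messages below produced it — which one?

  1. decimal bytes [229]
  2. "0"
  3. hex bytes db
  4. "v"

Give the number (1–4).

1

Key hex bytes d7 is 1 byte ≤ B = 4; zero-pad to 4 bytes: K' = d7 00 00 00.
K' ⊕ ipad = e1 36 36 36; K' ⊕ opad = 8b 5c 5c 5c.
m1: inner = H(e1 36 36 36 e5) = 02 68; tag = H(8b 5c 5c 5c 02 68) = 0209 ← matches
m2: inner = H(e1 36 36 36 30) = 01 b3; tag = H(8b 5c 5c 5c 01 b3) = 0253
m3: inner = H(e1 36 36 36 db) = 02 5e; tag = H(8b 5c 5c 5c 02 5e) = 01ff
m4: inner = H(e1 36 36 36 76) = 01 f9; tag = H(8b 5c 5c 5c 01 f9) = 0299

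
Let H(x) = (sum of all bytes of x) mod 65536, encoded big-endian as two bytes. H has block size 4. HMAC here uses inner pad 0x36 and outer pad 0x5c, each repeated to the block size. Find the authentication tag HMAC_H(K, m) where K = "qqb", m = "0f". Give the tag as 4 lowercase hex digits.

Key "qqb" = 71 71 62 is 3 bytes ≤ B = 4; zero-pad to 4 bytes: K' = 71 71 62 00.
K' ⊕ ipad = 47 47 54 36.  K' ⊕ opad = 2d 2d 3e 5c.
Inner input = (K'⊕ipad) ∥ m = 47 47 54 36 ∥ 30 66.
Inner hash: sum = 71+71+84+54+48+102 = 430 → 01 ae.
Outer input = (K'⊕opad) ∥ inner = 2d 2d 3e 5c ∥ 01 ae.
Outer hash (tag): sum = 45+45+62+92+1+174 = 419 → 01 a3.

01a3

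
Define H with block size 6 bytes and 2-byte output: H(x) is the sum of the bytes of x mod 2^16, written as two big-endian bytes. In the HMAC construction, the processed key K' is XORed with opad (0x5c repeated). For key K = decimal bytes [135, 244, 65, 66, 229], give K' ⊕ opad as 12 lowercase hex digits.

Key decimal bytes [135, 244, 65, 66, 229] = 87 f4 41 42 e5 is 5 bytes ≤ B = 6; zero-pad to 6 bytes: K' = 87 f4 41 42 e5 00.
XOR each byte with 0x5c: 87⊕5c=db, f4⊕5c=a8, 41⊕5c=1d, 42⊕5c=1e, e5⊕5c=b9, 00⊕5c=5c.

dba81d1eb95c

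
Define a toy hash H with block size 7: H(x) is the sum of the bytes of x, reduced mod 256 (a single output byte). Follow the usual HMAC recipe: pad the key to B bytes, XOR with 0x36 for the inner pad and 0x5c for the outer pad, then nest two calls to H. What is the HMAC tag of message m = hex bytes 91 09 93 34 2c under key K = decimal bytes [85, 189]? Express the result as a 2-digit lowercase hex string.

Key decimal bytes [85, 189] = 55 bd is 2 bytes ≤ B = 7; zero-pad to 7 bytes: K' = 55 bd 00 00 00 00 00.
K' ⊕ ipad = 63 8b 36 36 36 36 36.  K' ⊕ opad = 09 e1 5c 5c 5c 5c 5c.
Inner input = (K'⊕ipad) ∥ m = 63 8b 36 36 36 36 36 ∥ 91 09 93 34 2c.
Inner hash: sum = 99+139+54+54+54+54+54+145+9+147+52+44 = 905; mod 256 = 137 → 89.
Outer input = (K'⊕opad) ∥ inner = 09 e1 5c 5c 5c 5c 5c ∥ 89.
Outer hash (tag): sum = 9+225+92+92+92+92+92+137 = 831; mod 256 = 63 → 3f.

3f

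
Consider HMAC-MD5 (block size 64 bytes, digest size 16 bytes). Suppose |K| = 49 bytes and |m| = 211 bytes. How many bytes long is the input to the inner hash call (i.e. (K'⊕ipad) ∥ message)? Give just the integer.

Key is 49 ≤ 64 bytes, zero-padded: |K'| = 64.
Inner input = (K'⊕ipad) ∥ m → 64 + 211 = 275 bytes.

275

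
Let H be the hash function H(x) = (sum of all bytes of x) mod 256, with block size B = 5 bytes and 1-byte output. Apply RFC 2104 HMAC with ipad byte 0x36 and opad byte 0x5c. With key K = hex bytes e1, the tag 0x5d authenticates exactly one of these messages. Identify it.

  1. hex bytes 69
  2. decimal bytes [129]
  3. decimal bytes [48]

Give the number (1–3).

2

Key hex bytes e1 is 1 byte ≤ B = 5; zero-pad to 5 bytes: K' = e1 00 00 00 00.
K' ⊕ ipad = d7 36 36 36 36; K' ⊕ opad = bd 5c 5c 5c 5c.
m1: inner = H(d7 36 36 36 36 69) = 18; tag = H(bd 5c 5c 5c 5c 18) = 45
m2: inner = H(d7 36 36 36 36 81) = 30; tag = H(bd 5c 5c 5c 5c 30) = 5d ← matches
m3: inner = H(d7 36 36 36 36 30) = df; tag = H(bd 5c 5c 5c 5c df) = 0c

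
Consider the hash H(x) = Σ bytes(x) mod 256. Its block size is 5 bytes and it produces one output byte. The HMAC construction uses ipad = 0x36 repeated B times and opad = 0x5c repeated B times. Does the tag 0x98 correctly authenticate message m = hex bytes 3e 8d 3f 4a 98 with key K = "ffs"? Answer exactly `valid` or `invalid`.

valid

Key "ffs" = 66 66 73 is 3 bytes ≤ B = 5; zero-pad to 5 bytes: K' = 66 66 73 00 00.
K' ⊕ ipad = 50 50 45 36 36; K' ⊕ opad = 3a 3a 2f 5c 5c.
Inner hash: sum = 80+80+69+54+54+62+141+63+74+152 = 829; mod 256 = 61 → 3d.
Outer hash (recomputed tag): sum = 58+58+47+92+92+61 = 408; mod 256 = 152 → 98.
Recomputed tag = 98; claimed = 98 → match.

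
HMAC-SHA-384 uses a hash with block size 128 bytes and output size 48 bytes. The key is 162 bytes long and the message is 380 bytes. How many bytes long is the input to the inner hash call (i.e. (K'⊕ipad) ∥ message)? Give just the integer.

Key is 162 > 128 bytes, so it is hashed to 48 bytes then zero-padded to 128: |K'| = 128.
Inner input = (K'⊕ipad) ∥ m → 128 + 380 = 508 bytes.

508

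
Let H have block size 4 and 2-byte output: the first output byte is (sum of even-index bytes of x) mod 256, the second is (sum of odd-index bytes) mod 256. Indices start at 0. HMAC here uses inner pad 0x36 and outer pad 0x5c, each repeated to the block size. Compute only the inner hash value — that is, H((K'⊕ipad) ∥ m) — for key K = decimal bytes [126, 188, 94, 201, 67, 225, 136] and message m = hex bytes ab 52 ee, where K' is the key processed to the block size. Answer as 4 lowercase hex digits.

60d8

Key decimal bytes [126, 188, 94, 201, 67, 225, 136] = 7e bc 5e c9 43 e1 88 is 7 bytes > B = 4, so hash it first: H(key) = a7 66, then zero-pad to 4 bytes: K' = a7 66 00 00.
K' ⊕ ipad = 91 50 36 36.
Inner input = 91 50 36 36 ∥ ab 52 ee.
Inner hash: even-index sum = 608 mod 256 = 96; odd-index sum = 216 mod 256 = 216 → 60 d8.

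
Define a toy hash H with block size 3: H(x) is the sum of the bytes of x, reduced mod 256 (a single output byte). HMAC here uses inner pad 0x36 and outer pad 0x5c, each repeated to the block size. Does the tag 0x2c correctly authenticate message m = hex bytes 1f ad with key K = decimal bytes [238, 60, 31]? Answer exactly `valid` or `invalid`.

valid

Key decimal bytes [238, 60, 31] = ee 3c 1f is exactly B = 3 bytes: K' = ee 3c 1f.
K' ⊕ ipad = d8 0a 29; K' ⊕ opad = b2 60 43.
Inner hash: sum = 216+10+41+31+173 = 471; mod 256 = 215 → d7.
Outer hash (recomputed tag): sum = 178+96+67+215 = 556; mod 256 = 44 → 2c.
Recomputed tag = 2c; claimed = 2c → match.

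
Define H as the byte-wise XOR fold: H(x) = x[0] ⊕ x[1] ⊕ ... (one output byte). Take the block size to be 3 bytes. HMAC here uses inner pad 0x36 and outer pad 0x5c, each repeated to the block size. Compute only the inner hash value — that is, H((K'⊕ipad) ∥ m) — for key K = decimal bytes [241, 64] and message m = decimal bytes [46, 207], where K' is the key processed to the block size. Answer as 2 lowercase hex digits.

66

Key decimal bytes [241, 64] = f1 40 is 2 bytes ≤ B = 3; zero-pad to 3 bytes: K' = f1 40 00.
K' ⊕ ipad = c7 76 36.
Inner input = c7 76 36 ∥ 2e cf.
Inner hash: XOR c7⊕76⊕36⊕2e⊕cf = 66.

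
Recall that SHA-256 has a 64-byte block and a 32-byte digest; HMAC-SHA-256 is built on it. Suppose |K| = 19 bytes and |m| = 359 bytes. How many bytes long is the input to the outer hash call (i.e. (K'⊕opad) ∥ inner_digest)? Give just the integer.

96

Key is 19 ≤ 64 bytes, zero-padded: |K'| = 64.
Outer input = (K'⊕opad) ∥ H(inner) → 64 + 32 = 96 bytes.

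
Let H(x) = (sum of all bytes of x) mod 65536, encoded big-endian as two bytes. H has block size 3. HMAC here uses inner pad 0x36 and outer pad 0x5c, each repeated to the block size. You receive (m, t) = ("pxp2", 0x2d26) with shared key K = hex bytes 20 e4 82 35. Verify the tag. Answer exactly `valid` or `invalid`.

Key hex bytes 20 e4 82 35 is 4 bytes > B = 3, so hash it first: H(key) = 01 bb, then zero-pad to 3 bytes: K' = 01 bb 00.
K' ⊕ ipad = 37 8d 36; K' ⊕ opad = 5d e7 5c.
Inner hash: sum = 55+141+54+112+120+112+50 = 644 → 02 84.
Outer hash (recomputed tag): sum = 93+231+92+2+132 = 550 → 02 26.
Recomputed tag = 0226; claimed = 2d26 → mismatch.

invalid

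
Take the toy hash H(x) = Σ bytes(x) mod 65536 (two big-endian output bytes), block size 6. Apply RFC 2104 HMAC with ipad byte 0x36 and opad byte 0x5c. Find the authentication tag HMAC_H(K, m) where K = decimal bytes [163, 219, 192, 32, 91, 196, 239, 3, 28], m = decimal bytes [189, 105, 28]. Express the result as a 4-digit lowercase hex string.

Key decimal bytes [163, 219, 192, 32, 91, 196, 239, 3, 28] = a3 db c0 20 5b c4 ef 03 1c is 9 bytes > B = 6, so hash it first: H(key) = 04 8b, then zero-pad to 6 bytes: K' = 04 8b 00 00 00 00.
K' ⊕ ipad = 32 bd 36 36 36 36.  K' ⊕ opad = 58 d7 5c 5c 5c 5c.
Inner input = (K'⊕ipad) ∥ m = 32 bd 36 36 36 36 ∥ bd 69 1c.
Inner hash: sum = 50+189+54+54+54+54+189+105+28 = 777 → 03 09.
Outer input = (K'⊕opad) ∥ inner = 58 d7 5c 5c 5c 5c ∥ 03 09.
Outer hash (tag): sum = 88+215+92+92+92+92+3+9 = 683 → 02 ab.

02ab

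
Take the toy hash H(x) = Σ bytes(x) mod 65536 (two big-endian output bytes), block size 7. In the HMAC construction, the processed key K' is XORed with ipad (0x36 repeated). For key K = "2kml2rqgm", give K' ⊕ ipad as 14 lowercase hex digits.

Key "2kml2rqgm" = 32 6b 6d 6c 32 72 71 67 6d is 9 bytes > B = 7, so hash it first: H(key) = 03 5f, then zero-pad to 7 bytes: K' = 03 5f 00 00 00 00 00.
XOR each byte with 0x36: 03⊕36=35, 5f⊕36=69, 00⊕36=36, 00⊕36=36, 00⊕36=36, 00⊕36=36, 00⊕36=36.

35693636363636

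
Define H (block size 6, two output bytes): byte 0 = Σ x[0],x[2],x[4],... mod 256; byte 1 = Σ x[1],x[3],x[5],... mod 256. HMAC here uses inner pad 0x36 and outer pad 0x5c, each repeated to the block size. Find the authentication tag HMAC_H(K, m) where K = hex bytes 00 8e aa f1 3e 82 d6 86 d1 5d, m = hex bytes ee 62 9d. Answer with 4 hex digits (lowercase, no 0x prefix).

3b10

Key hex bytes 00 8e aa f1 3e 82 d6 86 d1 5d is 10 bytes > B = 6, so hash it first: H(key) = 8f e4, then zero-pad to 6 bytes: K' = 8f e4 00 00 00 00.
K' ⊕ ipad = b9 d2 36 36 36 36.  K' ⊕ opad = d3 b8 5c 5c 5c 5c.
Inner input = (K'⊕ipad) ∥ m = b9 d2 36 36 36 36 ∥ ee 62 9d.
Inner hash: even-index sum = 688 mod 256 = 176; odd-index sum = 416 mod 256 = 160 → b0 a0.
Outer input = (K'⊕opad) ∥ inner = d3 b8 5c 5c 5c 5c ∥ b0 a0.
Outer hash (tag): even-index sum = 571 mod 256 = 59; odd-index sum = 528 mod 256 = 16 → 3b 10.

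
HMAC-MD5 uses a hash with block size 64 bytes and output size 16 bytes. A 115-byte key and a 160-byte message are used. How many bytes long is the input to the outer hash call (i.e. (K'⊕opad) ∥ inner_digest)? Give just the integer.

80

Key is 115 > 64 bytes, so it is hashed to 16 bytes then zero-padded to 64: |K'| = 64.
Outer input = (K'⊕opad) ∥ H(inner) → 64 + 16 = 80 bytes.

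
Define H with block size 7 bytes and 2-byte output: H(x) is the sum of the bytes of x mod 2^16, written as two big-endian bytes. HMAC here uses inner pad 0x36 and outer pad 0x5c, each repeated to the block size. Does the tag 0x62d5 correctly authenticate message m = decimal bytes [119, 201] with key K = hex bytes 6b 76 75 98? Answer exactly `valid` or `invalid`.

invalid

Key hex bytes 6b 76 75 98 is 4 bytes ≤ B = 7; zero-pad to 7 bytes: K' = 6b 76 75 98 00 00 00.
K' ⊕ ipad = 5d 40 43 ae 36 36 36; K' ⊕ opad = 37 2a 29 c4 5c 5c 5c.
Inner hash: sum = 93+64+67+174+54+54+54+119+201 = 880 → 03 70.
Outer hash (recomputed tag): sum = 55+42+41+196+92+92+92+3+112 = 725 → 02 d5.
Recomputed tag = 02d5; claimed = 62d5 → mismatch.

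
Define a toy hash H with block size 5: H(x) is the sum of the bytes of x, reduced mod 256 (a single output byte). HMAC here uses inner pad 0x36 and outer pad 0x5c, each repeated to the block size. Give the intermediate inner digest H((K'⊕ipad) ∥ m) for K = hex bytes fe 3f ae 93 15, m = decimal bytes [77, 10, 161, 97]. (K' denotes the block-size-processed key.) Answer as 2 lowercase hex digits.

8a

Key hex bytes fe 3f ae 93 15 is exactly B = 5 bytes: K' = fe 3f ae 93 15.
K' ⊕ ipad = c8 09 98 a5 23.
Inner input = c8 09 98 a5 23 ∥ 4d 0a a1 61.
Inner hash: sum = 200+9+152+165+35+77+10+161+97 = 906; mod 256 = 138 → 8a.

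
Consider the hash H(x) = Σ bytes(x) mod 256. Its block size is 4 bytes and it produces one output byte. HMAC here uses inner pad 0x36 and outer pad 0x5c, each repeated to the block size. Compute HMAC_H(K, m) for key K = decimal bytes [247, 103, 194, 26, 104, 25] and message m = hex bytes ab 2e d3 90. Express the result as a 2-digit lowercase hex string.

Key decimal bytes [247, 103, 194, 26, 104, 25] = f7 67 c2 1a 68 19 is 6 bytes > B = 4, so hash it first: H(key) = bb, then zero-pad to 4 bytes: K' = bb 00 00 00.
K' ⊕ ipad = 8d 36 36 36.  K' ⊕ opad = e7 5c 5c 5c.
Inner input = (K'⊕ipad) ∥ m = 8d 36 36 36 ∥ ab 2e d3 90.
Inner hash: sum = 141+54+54+54+171+46+211+144 = 875; mod 256 = 107 → 6b.
Outer input = (K'⊕opad) ∥ inner = e7 5c 5c 5c ∥ 6b.
Outer hash (tag): sum = 231+92+92+92+107 = 614; mod 256 = 102 → 66.

66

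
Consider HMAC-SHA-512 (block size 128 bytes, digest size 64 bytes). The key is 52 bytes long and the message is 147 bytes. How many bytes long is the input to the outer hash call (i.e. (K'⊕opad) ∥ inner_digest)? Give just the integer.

192

Key is 52 ≤ 128 bytes, zero-padded: |K'| = 128.
Outer input = (K'⊕opad) ∥ H(inner) → 128 + 64 = 192 bytes.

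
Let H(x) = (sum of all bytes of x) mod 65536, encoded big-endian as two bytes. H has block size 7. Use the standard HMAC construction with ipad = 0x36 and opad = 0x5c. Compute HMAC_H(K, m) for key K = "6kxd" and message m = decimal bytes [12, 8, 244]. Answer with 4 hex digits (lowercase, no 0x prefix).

Key "6kxd" = 36 6b 78 64 is 4 bytes ≤ B = 7; zero-pad to 7 bytes: K' = 36 6b 78 64 00 00 00.
K' ⊕ ipad = 00 5d 4e 52 36 36 36.  K' ⊕ opad = 6a 37 24 38 5c 5c 5c.
Inner input = (K'⊕ipad) ∥ m = 00 5d 4e 52 36 36 36 ∥ 0c 08 f4.
Inner hash: sum = 0+93+78+82+54+54+54+12+8+244 = 679 → 02 a7.
Outer input = (K'⊕opad) ∥ inner = 6a 37 24 38 5c 5c 5c ∥ 02 a7.
Outer hash (tag): sum = 106+55+36+56+92+92+92+2+167 = 698 → 02 ba.

02ba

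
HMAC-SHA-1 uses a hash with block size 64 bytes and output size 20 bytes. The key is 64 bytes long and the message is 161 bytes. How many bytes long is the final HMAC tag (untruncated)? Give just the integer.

20

The tag is one SHA-1 digest: 20 bytes.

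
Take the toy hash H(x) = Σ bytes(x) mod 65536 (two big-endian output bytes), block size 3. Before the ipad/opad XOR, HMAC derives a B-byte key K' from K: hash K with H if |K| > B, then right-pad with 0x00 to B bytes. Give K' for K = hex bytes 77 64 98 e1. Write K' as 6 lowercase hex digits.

025400

|K| = 4 > B = 3, so first hash the key.
H(K): sum = 119+100+152+225 = 596 → 02 54.
Zero-pad H(K) = 02 54 to 3 bytes: K' = 02 54 00.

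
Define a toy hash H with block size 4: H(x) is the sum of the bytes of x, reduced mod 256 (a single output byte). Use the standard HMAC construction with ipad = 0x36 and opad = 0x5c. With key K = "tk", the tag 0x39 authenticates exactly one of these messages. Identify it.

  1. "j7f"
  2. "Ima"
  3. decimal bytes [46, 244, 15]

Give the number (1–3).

2

Key "tk" = 74 6b is 2 bytes ≤ B = 4; zero-pad to 4 bytes: K' = 74 6b 00 00.
K' ⊕ ipad = 42 5d 36 36; K' ⊕ opad = 28 37 5c 5c.
m1: inner = H(42 5d 36 36 6a 37 66) = 12; tag = H(28 37 5c 5c 12) = 29
m2: inner = H(42 5d 36 36 49 6d 61) = 22; tag = H(28 37 5c 5c 22) = 39 ← matches
m3: inner = H(42 5d 36 36 2e f4 0f) = 3c; tag = H(28 37 5c 5c 3c) = 53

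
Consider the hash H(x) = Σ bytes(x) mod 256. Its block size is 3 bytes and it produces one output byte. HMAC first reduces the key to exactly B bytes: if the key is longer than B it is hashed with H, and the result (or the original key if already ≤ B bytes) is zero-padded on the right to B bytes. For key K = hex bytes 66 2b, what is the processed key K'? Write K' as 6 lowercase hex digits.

Key hex bytes 66 2b is 2 bytes ≤ B = 3; zero-pad to 3 bytes: K' = 66 2b 00.

662b00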